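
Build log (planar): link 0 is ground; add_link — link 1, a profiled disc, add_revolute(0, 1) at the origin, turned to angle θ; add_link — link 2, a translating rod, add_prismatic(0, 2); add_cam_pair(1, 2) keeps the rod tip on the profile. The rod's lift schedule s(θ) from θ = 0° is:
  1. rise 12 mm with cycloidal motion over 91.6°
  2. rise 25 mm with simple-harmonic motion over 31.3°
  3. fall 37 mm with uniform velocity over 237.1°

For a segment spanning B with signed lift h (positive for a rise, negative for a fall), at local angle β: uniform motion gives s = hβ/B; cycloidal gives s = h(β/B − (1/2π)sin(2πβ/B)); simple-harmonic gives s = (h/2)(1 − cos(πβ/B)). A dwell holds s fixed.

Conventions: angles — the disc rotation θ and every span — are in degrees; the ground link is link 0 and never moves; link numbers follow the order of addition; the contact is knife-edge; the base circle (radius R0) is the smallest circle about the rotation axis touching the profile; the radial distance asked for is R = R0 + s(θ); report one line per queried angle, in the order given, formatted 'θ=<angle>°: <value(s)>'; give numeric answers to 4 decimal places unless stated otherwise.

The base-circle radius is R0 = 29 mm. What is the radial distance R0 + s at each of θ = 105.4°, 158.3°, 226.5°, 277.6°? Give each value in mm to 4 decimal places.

seg 1 [0°–91.6°] cycloidal, h=12: full span → s += 12 → s = 12.0000
seg 2 [91.6°–122.9°] simple-harmonic, h=25: θ=105.4° here. β=13.8, B=31.3. 25/2·(1 − cos(π·0.4409)) = 10.1923 → s = 22.1923
seg 2 [91.6°–122.9°] simple-harmonic, h=25: full span → s += 25 → s = 37.0000
seg 3 [122.9°–360°] uniform, h=-37: θ=158.3° here. β=35.4, B=237.1. -37·35.4/237.1 = -5.5243 → s = 31.4757
seg 3 [122.9°–360°] uniform, h=-37: θ=226.5° here. β=103.6, B=237.1. -37·103.6/237.1 = -16.1670 → s = 20.8330
seg 3 [122.9°–360°] uniform, h=-37: θ=277.6° here. β=154.7, B=237.1. -37·154.7/237.1 = -24.1413 → s = 12.8587
θ=105.4°: R = R0 + s = 29 + 22.1923 = 51.1923
θ=158.3°: R = R0 + s = 29 + 31.4757 = 60.4757
θ=226.5°: R = R0 + s = 29 + 20.8330 = 49.8330
θ=277.6°: R = R0 + s = 29 + 12.8587 = 41.8587

θ=105.4°: 51.1923
θ=158.3°: 60.4757
θ=226.5°: 49.8330
θ=277.6°: 41.8587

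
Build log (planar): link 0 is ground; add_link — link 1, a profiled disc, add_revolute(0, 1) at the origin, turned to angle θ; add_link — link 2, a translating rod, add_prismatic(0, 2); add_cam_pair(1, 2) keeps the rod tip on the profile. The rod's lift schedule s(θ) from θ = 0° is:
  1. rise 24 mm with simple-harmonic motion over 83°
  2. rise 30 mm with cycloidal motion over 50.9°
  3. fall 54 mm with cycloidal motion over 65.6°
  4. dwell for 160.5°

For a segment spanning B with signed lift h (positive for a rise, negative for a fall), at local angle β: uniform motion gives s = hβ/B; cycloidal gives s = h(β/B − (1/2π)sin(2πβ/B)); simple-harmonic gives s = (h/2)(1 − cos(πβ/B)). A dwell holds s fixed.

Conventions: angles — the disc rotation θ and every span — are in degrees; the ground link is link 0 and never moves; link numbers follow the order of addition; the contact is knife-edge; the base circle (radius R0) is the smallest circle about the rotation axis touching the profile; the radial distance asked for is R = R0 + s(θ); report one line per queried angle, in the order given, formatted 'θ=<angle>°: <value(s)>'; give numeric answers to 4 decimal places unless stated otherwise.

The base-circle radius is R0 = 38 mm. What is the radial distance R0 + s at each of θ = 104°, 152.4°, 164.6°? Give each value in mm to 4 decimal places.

seg 1 [0°–83°] simple-harmonic, h=24: full span → s += 24 → s = 24.0000
seg 2 [83°–133.9°] cycloidal, h=30: θ=104° here. β=21, B=50.9. 30·(0.4126 − sin(2π·0.4126)/(2π)) = 9.8843 → s = 33.8843
seg 2 [83°–133.9°] cycloidal, h=30: full span → s += 30 → s = 54.0000
seg 3 [133.9°–199.5°] cycloidal, h=-54: θ=152.4° here. β=18.5, B=65.6. -54·(0.2820 − sin(2π·0.2820)/(2π)) = -6.8076 → s = 47.1924
seg 3 [133.9°–199.5°] cycloidal, h=-54: θ=164.6° here. β=30.7, B=65.6. -54·(0.4680 − sin(2π·0.4680)/(2π)) = -23.5543 → s = 30.4457
θ=104°: R = R0 + s = 38 + 33.8843 = 71.8843
θ=152.4°: R = R0 + s = 38 + 47.1924 = 85.1924
θ=164.6°: R = R0 + s = 38 + 30.4457 = 68.4457

θ=104°: 71.8843
θ=152.4°: 85.1924
θ=164.6°: 68.4457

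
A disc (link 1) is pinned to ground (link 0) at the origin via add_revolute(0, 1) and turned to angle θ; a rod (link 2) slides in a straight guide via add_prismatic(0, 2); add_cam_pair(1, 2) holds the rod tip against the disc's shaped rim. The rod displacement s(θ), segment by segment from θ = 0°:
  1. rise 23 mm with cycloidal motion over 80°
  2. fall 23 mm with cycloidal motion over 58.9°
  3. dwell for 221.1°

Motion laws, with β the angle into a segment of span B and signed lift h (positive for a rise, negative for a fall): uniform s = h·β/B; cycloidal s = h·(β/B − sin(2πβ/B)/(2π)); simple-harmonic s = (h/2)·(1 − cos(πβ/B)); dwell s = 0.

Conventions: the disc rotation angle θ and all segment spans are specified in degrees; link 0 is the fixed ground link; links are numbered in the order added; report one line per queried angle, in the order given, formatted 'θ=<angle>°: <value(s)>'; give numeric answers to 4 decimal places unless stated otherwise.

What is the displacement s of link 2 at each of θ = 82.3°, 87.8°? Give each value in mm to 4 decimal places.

segment 1 (0° to 80°, cycloidal, h = 23) is passed completely: s = 0.0000 + (23) = 23.0000
θ = 82.3° falls in segment 2 (80° to 138.9°, cycloidal, h = -23): β = 82.3 − 80 = 2.3°, B = 58.9°; Δs = -23·(0.0390 − sin(2π·0.0390)/(2π)) = -0.0090; s = 23.0000 − 0.0090 = 22.9910
θ = 87.8° falls in segment 2 (80° to 138.9°, cycloidal, h = -23): β = 87.8 − 80 = 7.8°, B = 58.9°; Δs = -23·(0.1324 − sin(2π·0.1324)/(2π)) = -0.3395; s = 23.0000 − 0.3395 = 22.6605

θ=82.3°: 22.9910
θ=87.8°: 22.6605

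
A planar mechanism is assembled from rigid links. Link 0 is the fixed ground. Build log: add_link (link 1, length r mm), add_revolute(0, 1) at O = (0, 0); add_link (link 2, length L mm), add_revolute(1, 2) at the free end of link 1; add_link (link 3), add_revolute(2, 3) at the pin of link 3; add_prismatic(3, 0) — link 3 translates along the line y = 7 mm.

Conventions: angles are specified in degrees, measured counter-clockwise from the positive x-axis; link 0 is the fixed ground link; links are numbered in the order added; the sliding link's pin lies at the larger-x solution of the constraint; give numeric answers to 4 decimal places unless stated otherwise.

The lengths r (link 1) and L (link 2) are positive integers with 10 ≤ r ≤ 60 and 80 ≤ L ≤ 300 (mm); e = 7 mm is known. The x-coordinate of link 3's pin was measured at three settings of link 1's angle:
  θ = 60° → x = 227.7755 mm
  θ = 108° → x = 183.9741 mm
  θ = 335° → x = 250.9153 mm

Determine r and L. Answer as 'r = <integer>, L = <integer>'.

constraint per measurement: (x − r cos θ)² + (r sin θ − e)² = L²
subtracting the θ₁ and θ₂ equations cancels the r² and L² terms:
r = (x₁² − x₂²) / (2[(x₁cos θ₁ + e sin θ₁) − (x₂cos θ₂ + e sin θ₂)]) = 52.9999 → r = 53
L² = (x₁ − r cos θ₁)² + (r sin θ₁ − e)² = 42024.9861 → L = 205.0000 → L = 205
check at θ₃=335°: x = 250.9153 (printed 250.9153) ✓

r = 53, L = 205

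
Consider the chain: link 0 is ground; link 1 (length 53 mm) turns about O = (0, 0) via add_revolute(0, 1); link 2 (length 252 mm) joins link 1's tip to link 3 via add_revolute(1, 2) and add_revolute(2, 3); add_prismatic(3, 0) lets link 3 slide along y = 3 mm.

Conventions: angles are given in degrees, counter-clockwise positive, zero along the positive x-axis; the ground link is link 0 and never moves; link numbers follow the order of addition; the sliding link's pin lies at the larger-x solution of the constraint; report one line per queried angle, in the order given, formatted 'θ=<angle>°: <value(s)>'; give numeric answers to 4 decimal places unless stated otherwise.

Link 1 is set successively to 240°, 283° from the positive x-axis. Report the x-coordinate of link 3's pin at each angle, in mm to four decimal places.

geometry: r = 53 mm, L = 252 mm, e = 3 mm
θ=240°: crank pin P = (r cos θ, r sin θ) = (-26.500000, -45.899346)
θ=240°: h = r sin θ − e = -45.899346 − 3 = -48.899346
θ=240°: x = r cos θ + √(L² − h²) = -26.500000 + 247.210141 = 220.710141
θ=283°: crank pin P = (r cos θ, r sin θ) = (11.922406, -51.641613)
θ=283°: h = r sin θ − e = -51.641613 − 3 = -54.641613
θ=283°: x = r cos θ + √(L² − h²) = 11.922406 + 246.004663 = 257.927069

θ=240°: 220.7101
θ=283°: 257.9271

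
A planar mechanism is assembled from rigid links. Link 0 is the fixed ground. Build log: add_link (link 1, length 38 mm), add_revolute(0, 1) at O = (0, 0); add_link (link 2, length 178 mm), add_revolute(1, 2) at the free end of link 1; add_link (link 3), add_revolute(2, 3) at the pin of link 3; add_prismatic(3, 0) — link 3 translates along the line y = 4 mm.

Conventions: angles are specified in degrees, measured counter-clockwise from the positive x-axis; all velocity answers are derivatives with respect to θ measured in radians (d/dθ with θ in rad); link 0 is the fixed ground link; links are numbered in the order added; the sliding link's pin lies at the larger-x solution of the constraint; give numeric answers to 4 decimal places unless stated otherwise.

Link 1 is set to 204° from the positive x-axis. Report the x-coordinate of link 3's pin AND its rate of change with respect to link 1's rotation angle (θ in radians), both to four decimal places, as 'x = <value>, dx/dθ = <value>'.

geometry: r = 38 mm, L = 178 mm, e = 4 mm
crank pin P = (r cos θ, r sin θ) = (-34.714727, -15.455992)
h = r sin θ − e = -15.455992 − 4 = -19.455992
x = r cos θ + √(L² − h²) = -34.714727 + 176.933503 = 142.218775
dx/dθ = −r sin θ − h·r cos θ/√(L² − h²) (θ in radians; h = -19.455992) = 11.638686

x = 142.2188, dx/dθ = 11.6387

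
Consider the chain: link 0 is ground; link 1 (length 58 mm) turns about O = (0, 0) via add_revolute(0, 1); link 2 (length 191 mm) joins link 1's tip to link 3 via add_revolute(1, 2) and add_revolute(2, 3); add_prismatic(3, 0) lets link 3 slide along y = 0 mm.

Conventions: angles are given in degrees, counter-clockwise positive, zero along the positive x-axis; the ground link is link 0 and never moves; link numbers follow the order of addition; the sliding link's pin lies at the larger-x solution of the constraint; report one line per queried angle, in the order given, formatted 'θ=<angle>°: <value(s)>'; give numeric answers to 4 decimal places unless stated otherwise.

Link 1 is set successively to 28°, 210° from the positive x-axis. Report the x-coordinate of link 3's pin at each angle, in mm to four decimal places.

geometry: r = 58 mm, L = 191 mm, e = 0 mm
θ=28°: crank pin P = (r cos θ, r sin θ) = (51.210960, 27.229351)
θ=28°: h = r sin θ − e = 27.229351 − 0 = 27.229351
θ=28°: x = r cos θ + √(L² − h²) = 51.210960 + 189.049101 = 240.260061
θ=210°: crank pin P = (r cos θ, r sin θ) = (-50.229473, -29.000000)
θ=210°: h = r sin θ − e = -29.000000 − 0 = -29.000000
θ=210°: x = r cos θ + √(L² − h²) = -50.229473 + 188.785593 = 138.556119

θ=28°: 240.2601
θ=210°: 138.5561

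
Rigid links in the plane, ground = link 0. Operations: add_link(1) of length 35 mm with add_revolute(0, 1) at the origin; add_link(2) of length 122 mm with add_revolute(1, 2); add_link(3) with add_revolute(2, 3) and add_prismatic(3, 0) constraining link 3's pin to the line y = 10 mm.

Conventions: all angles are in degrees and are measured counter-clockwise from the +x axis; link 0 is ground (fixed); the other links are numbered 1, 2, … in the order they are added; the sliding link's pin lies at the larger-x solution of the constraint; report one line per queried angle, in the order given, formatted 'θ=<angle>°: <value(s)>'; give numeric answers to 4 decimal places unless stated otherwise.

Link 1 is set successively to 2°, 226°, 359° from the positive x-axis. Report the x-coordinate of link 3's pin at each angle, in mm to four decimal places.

geometry: r = 35 mm, L = 122 mm, e = 10 mm
θ=2°: crank pin P = (r cos θ, r sin θ) = (34.978679, 1.221482)
θ=2°: h = r sin θ − e = 1.221482 − 10 = -8.778518
θ=2°: x = r cos θ + √(L² − h²) = 34.978679 + 121.683761 = 156.662440
θ=226°: crank pin P = (r cos θ, r sin θ) = (-24.313043, -25.176893)
θ=226°: h = r sin θ − e = -25.176893 − 10 = -35.176893
θ=226°: x = r cos θ + √(L² − h²) = -24.313043 + 116.818604 = 92.505561
θ=359°: crank pin P = (r cos θ, r sin θ) = (34.994669, -0.610834)
θ=359°: h = r sin θ − e = -0.610834 − 10 = -10.610834
θ=359°: x = r cos θ + √(L² − h²) = 34.994669 + 121.537690 = 156.532360

θ=2°: 156.6624
θ=226°: 92.5056
θ=359°: 156.5324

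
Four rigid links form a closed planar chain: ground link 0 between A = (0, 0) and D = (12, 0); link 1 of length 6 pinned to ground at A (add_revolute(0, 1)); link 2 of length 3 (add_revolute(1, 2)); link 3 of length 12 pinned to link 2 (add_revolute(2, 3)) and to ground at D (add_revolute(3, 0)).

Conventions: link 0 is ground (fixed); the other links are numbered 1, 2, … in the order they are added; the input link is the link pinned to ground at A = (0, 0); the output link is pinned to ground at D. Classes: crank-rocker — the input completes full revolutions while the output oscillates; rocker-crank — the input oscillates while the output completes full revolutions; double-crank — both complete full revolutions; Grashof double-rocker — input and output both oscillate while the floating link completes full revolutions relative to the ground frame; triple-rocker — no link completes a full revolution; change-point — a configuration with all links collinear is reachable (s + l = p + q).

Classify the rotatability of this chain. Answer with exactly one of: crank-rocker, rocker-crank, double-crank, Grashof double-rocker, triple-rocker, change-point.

lengths: ground=12, input=6, coupler=3, output=12
sorted: s=3 (shortest), l=12 (longest), p+q=18
s + l = 15 vs p + q = 18
s + l < p + q (Grashof) with shortest = coupler link → Grashof double-rocker

Grashof double-rocker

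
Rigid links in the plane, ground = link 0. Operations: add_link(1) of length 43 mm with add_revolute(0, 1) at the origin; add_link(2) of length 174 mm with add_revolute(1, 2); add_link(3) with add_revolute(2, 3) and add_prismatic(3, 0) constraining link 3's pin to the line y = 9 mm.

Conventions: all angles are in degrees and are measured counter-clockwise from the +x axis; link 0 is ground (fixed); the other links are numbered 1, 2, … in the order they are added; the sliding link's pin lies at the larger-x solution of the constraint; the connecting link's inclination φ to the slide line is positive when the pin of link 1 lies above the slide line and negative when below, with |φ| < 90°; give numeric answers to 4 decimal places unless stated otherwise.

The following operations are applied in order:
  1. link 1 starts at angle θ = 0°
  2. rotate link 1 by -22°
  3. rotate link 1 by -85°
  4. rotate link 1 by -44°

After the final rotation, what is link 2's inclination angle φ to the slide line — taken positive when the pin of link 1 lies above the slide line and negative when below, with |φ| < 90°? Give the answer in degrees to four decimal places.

geometry: r = 43 mm, L = 174 mm, e = 9 mm; θ starts at 0°
rotate link 1 by -22°: θ ← 0° -22° = -22°
rotate link 1 by -85°: θ ← -22° -85° = -107°
rotate link 1 by -44°: θ ← -107° -44° = -151°
h = r sin θ − e = -20.846814 − 9 = -29.846814
sin φ = h / L = -29.846814 / 174 = -0.17153341
φ = arcsin(-0.17153341) = -9.876987°

-9.8770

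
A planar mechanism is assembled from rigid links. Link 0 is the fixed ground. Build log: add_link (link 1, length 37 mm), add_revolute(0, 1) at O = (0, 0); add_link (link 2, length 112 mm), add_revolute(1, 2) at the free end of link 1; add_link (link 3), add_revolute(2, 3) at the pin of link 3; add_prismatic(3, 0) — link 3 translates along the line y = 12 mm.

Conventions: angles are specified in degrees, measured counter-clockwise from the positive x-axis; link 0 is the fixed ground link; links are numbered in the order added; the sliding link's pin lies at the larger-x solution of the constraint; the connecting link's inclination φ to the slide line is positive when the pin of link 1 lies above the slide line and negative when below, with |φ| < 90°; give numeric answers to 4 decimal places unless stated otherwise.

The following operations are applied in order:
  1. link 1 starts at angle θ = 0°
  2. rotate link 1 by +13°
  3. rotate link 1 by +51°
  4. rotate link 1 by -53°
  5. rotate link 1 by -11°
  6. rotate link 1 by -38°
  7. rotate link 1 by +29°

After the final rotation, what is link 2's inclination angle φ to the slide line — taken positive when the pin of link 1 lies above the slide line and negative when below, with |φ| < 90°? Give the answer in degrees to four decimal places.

geometry: r = 37 mm, L = 112 mm, e = 12 mm; θ starts at 0°
rotate link 1 by +13°: θ ← 0° +13° = 13°
rotate link 1 by +51°: θ ← 13° +51° = 64°
rotate link 1 by -53°: θ ← 64° -53° = 11°
rotate link 1 by -11°: θ ← 11° -11° = 0°
rotate link 1 by -38°: θ ← 0° -38° = -38°
rotate link 1 by +29°: θ ← -38° +29° = -9°
h = r sin θ − e = -5.788075 − 12 = -17.788075
sin φ = h / L = -17.788075 / 112 = -0.15882210
φ = arcsin(-0.15882210) = -9.138533°

-9.1385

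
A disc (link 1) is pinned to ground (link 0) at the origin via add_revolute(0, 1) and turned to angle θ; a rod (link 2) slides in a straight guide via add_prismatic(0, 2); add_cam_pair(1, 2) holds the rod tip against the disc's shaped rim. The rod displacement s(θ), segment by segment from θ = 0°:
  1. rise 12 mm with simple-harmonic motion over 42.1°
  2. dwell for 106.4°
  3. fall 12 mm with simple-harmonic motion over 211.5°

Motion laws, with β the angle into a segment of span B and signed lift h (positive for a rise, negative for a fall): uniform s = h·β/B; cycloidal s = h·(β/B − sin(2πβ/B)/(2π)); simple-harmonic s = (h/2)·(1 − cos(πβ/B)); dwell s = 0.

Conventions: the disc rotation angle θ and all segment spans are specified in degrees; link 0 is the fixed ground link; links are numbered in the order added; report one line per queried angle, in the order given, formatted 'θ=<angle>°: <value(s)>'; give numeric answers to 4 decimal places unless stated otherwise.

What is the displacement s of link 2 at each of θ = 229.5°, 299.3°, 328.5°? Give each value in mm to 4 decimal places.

segment 1 (0° to 42.1°, simple-harmonic, h = 12) is passed completely: s = 0.0000 + (12) = 12.0000
segment 2 (42.1° to 148.5°, dwell): s unchanged at 12.0000
θ = 229.5° falls in segment 3 (148.5° to 360°, simple-harmonic, h = -12): β = 229.5 − 148.5 = 81°, B = 211.5°; Δs = -12/2·(1 − cos(π·0.3830)) = -3.8436; s = 12.0000 − 3.8436 = 8.1564
θ = 299.3° falls in segment 3 (148.5° to 360°, simple-harmonic, h = -12): β = 299.3 − 148.5 = 150.8°, B = 211.5°; Δs = -12/2·(1 − cos(π·0.7130)) = -9.7220; s = 12.0000 − 9.7220 = 2.2780
θ = 328.5° falls in segment 3 (148.5° to 360°, simple-harmonic, h = -12): β = 328.5 − 148.5 = 180°, B = 211.5°; Δs = -12/2·(1 − cos(π·0.8511)) = -11.3551; s = 12.0000 − 11.3551 = 0.6449

θ=229.5°: 8.1564
θ=299.3°: 2.2780
θ=328.5°: 0.6449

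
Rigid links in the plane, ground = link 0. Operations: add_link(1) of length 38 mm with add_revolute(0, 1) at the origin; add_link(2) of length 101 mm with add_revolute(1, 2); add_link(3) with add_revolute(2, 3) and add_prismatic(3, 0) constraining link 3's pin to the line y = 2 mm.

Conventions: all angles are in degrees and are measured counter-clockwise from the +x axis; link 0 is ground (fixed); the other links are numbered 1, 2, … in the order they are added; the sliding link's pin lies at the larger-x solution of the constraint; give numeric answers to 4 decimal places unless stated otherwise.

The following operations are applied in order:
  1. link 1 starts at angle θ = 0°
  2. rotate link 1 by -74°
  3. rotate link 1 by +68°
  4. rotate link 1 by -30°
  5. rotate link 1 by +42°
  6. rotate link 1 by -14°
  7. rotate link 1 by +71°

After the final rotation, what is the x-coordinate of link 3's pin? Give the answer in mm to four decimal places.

geometry: r = 38 mm, L = 101 mm, e = 2 mm; θ starts at 0°
rotate link 1 by -74°: θ ← 0° -74° = -74°
rotate link 1 by +68°: θ ← -74° +68° = -6°
rotate link 1 by -30°: θ ← -6° -30° = -36°
rotate link 1 by +42°: θ ← -36° +42° = 6°
rotate link 1 by -14°: θ ← 6° -14° = -8°
rotate link 1 by +71°: θ ← -8° +71° = 63°
crank pin P = (r cos θ, r sin θ) = (17.251639, 33.858248)
h = r sin θ − e = 33.858248 − 2 = 31.858248
x = r cos θ + √(L² − h²) = 17.251639 + 95.843894 = 113.095533

113.0955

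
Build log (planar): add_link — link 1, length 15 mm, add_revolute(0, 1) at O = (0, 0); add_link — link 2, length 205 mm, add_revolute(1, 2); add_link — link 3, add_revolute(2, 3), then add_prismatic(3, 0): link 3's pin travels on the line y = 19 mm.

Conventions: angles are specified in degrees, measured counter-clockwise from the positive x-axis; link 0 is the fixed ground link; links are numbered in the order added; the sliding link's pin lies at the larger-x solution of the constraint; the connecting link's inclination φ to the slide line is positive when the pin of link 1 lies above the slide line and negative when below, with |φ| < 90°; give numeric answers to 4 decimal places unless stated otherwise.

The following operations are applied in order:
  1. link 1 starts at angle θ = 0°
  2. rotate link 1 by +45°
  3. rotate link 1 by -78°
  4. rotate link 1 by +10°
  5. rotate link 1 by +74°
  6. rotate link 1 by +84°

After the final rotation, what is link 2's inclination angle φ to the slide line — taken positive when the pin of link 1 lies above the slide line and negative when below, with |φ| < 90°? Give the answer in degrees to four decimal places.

geometry: r = 15 mm, L = 205 mm, e = 19 mm; θ starts at 0°
rotate link 1 by +45°: θ ← 0° +45° = 45°
rotate link 1 by -78°: θ ← 45° -78° = -33°
rotate link 1 by +10°: θ ← -33° +10° = -23°
rotate link 1 by +74°: θ ← -23° +74° = 51°
rotate link 1 by +84°: θ ← 51° +84° = 135°
h = r sin θ − e = 10.606602 − 19 = -8.393398
sin φ = h / L = -8.393398 / 205 = -0.04094341
φ = arcsin(-0.04094341) = -2.346540°

-2.3465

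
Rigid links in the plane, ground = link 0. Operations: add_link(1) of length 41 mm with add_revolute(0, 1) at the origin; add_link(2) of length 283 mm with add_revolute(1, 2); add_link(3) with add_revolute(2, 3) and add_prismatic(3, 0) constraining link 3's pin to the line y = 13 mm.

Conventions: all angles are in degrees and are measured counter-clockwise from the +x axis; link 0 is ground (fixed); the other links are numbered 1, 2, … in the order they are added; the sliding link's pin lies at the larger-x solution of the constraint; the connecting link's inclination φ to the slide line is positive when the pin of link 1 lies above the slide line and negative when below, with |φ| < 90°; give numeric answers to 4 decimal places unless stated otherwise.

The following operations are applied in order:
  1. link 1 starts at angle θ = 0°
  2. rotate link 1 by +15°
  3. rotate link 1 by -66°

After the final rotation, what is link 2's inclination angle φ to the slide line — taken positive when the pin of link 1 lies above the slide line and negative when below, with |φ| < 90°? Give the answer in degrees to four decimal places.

geometry: r = 41 mm, L = 283 mm, e = 13 mm; θ starts at 0°
rotate link 1 by +15°: θ ← 0° +15° = 15°
rotate link 1 by -66°: θ ← 15° -66° = -51°
h = r sin θ − e = -31.862984 − 13 = -44.862984
sin φ = h / L = -44.862984 / 283 = -0.15852645
φ = arcsin(-0.15852645) = -9.121376°

-9.1214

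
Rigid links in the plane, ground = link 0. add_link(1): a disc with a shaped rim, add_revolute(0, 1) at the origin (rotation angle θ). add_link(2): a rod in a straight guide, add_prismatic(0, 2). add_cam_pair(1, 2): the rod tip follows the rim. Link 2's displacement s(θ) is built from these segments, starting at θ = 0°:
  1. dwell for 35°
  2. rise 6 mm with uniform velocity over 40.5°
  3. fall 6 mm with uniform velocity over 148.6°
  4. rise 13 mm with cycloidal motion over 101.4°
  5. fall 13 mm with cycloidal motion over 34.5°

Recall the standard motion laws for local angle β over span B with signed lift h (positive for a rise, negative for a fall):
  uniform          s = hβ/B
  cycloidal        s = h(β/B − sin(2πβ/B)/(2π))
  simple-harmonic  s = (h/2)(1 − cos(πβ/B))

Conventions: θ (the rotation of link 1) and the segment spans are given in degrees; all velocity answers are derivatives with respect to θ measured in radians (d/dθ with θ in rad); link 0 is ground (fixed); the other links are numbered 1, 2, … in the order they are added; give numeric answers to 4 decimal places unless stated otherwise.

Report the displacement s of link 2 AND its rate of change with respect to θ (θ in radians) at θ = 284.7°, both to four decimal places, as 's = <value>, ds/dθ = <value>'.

segment 1 (0° to 35°, dwell): s unchanged at 0.0000
segment 2 (35° to 75.5°, uniform, h = 6) is passed completely: s = 0.0000 + (6) = 6.0000
segment 3 (75.5° to 224.1°, uniform, h = -6) is passed completely: s = 6.0000 + (-6) = 0.0000
θ = 284.7° falls in segment 4 (224.1° to 325.5°, cycloidal, h = 13): β = 284.7 − 224.1 = 60.6°, B = 101.4°; Δs = 13·(0.5976 − sin(2π·0.5976)/(2π)) = 8.9603; s = 0.0000 + 8.9603 = 8.9603
velocity in seg [224.1°–325.5°] (cycloidal), θ in radians: β = 60.6° = 1.0577 rad, B = 101.4° = 1.7698 rad; ds/dθ = (h/B)(1 − cos(2πβ/B)) = (13/1.7698)(1 − cos(2π·0.5976)) = 13.351888 mm/rad

s = 8.9603, ds/dθ = 13.3519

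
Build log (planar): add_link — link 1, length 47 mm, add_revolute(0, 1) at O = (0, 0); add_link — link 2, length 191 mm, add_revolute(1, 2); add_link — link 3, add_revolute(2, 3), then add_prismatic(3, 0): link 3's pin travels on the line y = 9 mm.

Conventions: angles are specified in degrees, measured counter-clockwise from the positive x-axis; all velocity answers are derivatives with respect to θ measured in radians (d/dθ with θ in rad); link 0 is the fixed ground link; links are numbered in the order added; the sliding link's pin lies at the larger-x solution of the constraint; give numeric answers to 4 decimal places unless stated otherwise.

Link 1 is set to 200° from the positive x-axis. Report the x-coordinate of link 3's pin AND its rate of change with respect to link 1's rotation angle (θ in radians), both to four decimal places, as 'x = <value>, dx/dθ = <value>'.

geometry: r = 47 mm, L = 191 mm, e = 9 mm
crank pin P = (r cos θ, r sin θ) = (-44.165553, -16.074947)
h = r sin θ − e = -16.074947 − 9 = -25.074947
x = r cos θ + √(L² − h²) = -44.165553 + 189.346896 = 145.181343
dx/dθ = −r sin θ − h·r cos θ/√(L² − h²) (θ in radians; h = -25.074947) = 10.226164

x = 145.1813, dx/dθ = 10.2262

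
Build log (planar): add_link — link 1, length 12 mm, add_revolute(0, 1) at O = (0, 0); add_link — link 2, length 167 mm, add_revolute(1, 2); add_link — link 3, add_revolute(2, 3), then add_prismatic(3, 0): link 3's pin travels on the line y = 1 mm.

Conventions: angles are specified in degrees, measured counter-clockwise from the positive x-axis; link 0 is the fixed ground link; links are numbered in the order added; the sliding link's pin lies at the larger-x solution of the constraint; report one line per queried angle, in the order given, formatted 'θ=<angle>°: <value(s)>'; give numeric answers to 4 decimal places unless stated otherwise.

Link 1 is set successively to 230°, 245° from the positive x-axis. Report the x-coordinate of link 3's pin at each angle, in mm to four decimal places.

geometry: r = 12 mm, L = 167 mm, e = 1 mm
θ=230°: crank pin P = (r cos θ, r sin θ) = (-7.713451, -9.192533)
θ=230°: h = r sin θ − e = -9.192533 − 1 = -10.192533
θ=230°: x = r cos θ + √(L² − h²) = -7.713451 + 166.688669 = 158.975217
θ=245°: crank pin P = (r cos θ, r sin θ) = (-5.071419, -10.875693)
θ=245°: h = r sin θ − e = -10.875693 − 1 = -11.875693
θ=245°: x = r cos θ + √(L² − h²) = -5.071419 + 166.577213 = 161.505794

θ=230°: 158.9752
θ=245°: 161.5058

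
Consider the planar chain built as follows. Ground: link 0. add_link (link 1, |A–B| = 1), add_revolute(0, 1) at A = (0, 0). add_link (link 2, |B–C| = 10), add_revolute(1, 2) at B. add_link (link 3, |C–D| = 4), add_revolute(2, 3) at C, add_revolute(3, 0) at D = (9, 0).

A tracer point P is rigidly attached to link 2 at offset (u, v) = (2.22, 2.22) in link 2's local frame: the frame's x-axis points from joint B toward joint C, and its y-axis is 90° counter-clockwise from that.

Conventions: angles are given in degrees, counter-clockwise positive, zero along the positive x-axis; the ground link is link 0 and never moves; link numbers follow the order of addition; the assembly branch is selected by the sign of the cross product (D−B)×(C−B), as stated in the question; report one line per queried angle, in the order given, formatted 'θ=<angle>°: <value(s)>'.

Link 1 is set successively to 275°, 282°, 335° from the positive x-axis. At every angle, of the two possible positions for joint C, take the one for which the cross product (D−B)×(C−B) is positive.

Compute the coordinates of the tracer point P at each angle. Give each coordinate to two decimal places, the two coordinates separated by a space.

A=(0,0), D=(9.00,0)
θ=275°: B = A + 1.00·(cos275°, sin275°) = (0.0872, -0.9962)
θ=275°: |BD| = 8.9683
θ=275°: circle(B,10.00) ∩ circle(D,4.00): a=9.1673, h=3.9950
θ=275°:   candidates: C₊=(8.7540,3.9924) cross=35.829; C₋=(9.6415,-3.9482) cross=-35.829
θ=275°:   branch + wants cross > 0 → take C=(8.7540,3.9924) (cross=35.829)
θ=275°: ex = (C−B)/|BC| = (0.8667,0.4989); ey = (-0.4989,0.8667)
θ=275°: P = B + 2.22·ex + 2.22·ey = (0.9037,2.0353)
θ=282°: B = A + 1.00·(cos282°, sin282°) = (0.2079, -0.9781)
θ=282°: |BD| = 8.8463
θ=282°: circle(B,10.00) ∩ circle(D,4.00): a=9.1709, h=3.9868
θ=282°:   candidates: C₊=(8.8817,3.9983) cross=35.269; C₋=(9.7634,-3.9265) cross=-35.269
θ=282°:   branch + wants cross > 0 → take C=(8.8817,3.9983) (cross=35.269)
θ=282°: ex = (C−B)/|BC| = (0.8674,0.4976); ey = (-0.4976,0.8674)
θ=282°: P = B + 2.22·ex + 2.22·ey = (1.0287,2.0522)
θ=335°: B = A + 1.00·(cos335°, sin335°) = (0.9063, -0.4226)
θ=335°: |BD| = 8.1047
θ=335°: circle(B,10.00) ∩ circle(D,4.00): a=9.2345, h=3.8371
θ=335°:   candidates: C₊=(9.9282,3.8908) cross=31.099; C₋=(10.3284,-3.7730) cross=-31.099
θ=335°:   branch + wants cross > 0 → take C=(9.9282,3.8908) (cross=31.099)
θ=335°: ex = (C−B)/|BC| = (0.9022,0.4313); ey = (-0.4313,0.9022)
θ=335°: P = B + 2.22·ex + 2.22·ey = (1.9516,2.5378)

θ=275°: 0.90 2.04
θ=282°: 1.03 2.05
θ=335°: 1.95 2.54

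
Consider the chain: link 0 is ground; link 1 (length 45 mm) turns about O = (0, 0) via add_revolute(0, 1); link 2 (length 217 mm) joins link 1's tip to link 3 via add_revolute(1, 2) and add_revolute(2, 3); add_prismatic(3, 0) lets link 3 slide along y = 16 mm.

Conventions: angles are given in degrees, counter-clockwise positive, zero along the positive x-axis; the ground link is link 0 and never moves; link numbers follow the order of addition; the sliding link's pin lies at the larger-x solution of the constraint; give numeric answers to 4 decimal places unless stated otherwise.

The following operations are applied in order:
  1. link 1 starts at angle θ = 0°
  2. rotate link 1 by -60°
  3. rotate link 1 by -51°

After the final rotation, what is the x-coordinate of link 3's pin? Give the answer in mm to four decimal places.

geometry: r = 45 mm, L = 217 mm, e = 16 mm; θ starts at 0°
rotate link 1 by -60°: θ ← 0° -60° = -60°
rotate link 1 by -51°: θ ← -60° -51° = -111°
crank pin P = (r cos θ, r sin θ) = (-16.126558, -42.011119)
h = r sin θ − e = -42.011119 − 16 = -58.011119
x = r cos θ + √(L² − h²) = -16.126558 + 209.102152 = 192.975594

192.9756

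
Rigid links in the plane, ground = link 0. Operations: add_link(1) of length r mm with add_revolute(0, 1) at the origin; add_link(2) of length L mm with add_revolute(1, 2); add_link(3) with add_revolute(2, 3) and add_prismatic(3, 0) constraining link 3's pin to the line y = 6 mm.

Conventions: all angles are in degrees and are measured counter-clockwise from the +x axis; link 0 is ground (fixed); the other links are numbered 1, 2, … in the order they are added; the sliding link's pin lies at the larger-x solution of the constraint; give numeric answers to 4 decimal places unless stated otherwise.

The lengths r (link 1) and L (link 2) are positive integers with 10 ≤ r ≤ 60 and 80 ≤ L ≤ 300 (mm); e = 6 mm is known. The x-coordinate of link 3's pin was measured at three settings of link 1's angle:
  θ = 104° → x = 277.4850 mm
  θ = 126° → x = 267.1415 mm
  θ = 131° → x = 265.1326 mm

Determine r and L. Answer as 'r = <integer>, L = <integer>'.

constraint per measurement: (x − r cos θ)² + (r sin θ − e)² = L²
subtracting the θ₁ and θ₂ equations cancels the r² and L² terms:
r = (x₁² − x₂²) / (2[(x₁cos θ₁ + e sin θ₁) − (x₂cos θ₂ + e sin θ₂)]) = 31.0002 → r = 31
L² = (x₁ − r cos θ₁)² + (r sin θ₁ − e)² = 81796.0164 → L = 286.0000 → L = 286
check at θ₃=131°: x = 265.1326 (printed 265.1326) ✓

r = 31, L = 286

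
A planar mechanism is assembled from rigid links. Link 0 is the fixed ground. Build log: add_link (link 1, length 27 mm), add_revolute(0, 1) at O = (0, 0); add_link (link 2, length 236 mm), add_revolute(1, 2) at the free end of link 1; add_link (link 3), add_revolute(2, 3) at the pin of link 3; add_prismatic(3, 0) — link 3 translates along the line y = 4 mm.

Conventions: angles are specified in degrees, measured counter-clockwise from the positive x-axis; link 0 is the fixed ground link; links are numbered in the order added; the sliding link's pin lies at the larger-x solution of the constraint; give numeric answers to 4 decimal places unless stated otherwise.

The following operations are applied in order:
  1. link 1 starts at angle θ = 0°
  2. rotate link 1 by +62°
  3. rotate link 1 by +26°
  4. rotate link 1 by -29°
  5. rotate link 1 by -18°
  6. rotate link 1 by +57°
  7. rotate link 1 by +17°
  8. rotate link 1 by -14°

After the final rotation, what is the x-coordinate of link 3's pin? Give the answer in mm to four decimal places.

geometry: r = 27 mm, L = 236 mm, e = 4 mm; θ starts at 0°
rotate link 1 by +62°: θ ← 0° +62° = 62°
rotate link 1 by +26°: θ ← 62° +26° = 88°
rotate link 1 by -29°: θ ← 88° -29° = 59°
rotate link 1 by -18°: θ ← 59° -18° = 41°
rotate link 1 by +57°: θ ← 41° +57° = 98°
rotate link 1 by +17°: θ ← 98° +17° = 115°
rotate link 1 by -14°: θ ← 115° -14° = 101°
crank pin P = (r cos θ, r sin θ) = (-5.151843, 26.503934)
h = r sin θ − e = 26.503934 − 4 = 22.503934
x = r cos θ + √(L² − h²) = -5.151843 + 234.924611 = 229.772768

229.7728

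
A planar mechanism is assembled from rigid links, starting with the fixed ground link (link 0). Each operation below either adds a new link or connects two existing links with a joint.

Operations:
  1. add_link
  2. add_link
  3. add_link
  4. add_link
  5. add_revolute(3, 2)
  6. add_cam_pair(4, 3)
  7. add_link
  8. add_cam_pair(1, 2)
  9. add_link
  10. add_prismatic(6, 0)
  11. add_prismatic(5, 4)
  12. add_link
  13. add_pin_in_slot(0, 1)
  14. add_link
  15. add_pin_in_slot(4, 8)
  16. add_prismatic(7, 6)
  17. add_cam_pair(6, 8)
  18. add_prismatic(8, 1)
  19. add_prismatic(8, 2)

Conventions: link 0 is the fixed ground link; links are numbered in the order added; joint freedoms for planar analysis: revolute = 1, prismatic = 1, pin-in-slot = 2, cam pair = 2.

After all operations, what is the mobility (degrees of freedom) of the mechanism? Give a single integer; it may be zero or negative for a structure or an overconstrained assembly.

link 0 = ground. State L|J1|J2 = 1|0|0
+link1  2|0|0
+link2  3|0|0
+link3  4|0|0
+link4  5|0|0
R(3,2) f=1→J1  5|1|0
C(4,3) f=2→J2  5|1|1
+link5  6|1|1
C(1,2) f=2→J2  6|1|2
+link6  7|1|2
P(6,0) f=1→J1  7|2|2
P(5,4) f=1→J1  7|3|2
+link7  8|3|2
PS(0,1) f=2→J2  8|3|3
+link8  9|3|3
PS(4,8) f=2→J2  9|3|4
P(7,6) f=1→J1  9|4|4
C(6,8) f=2→J2  9|4|5
P(8,1) f=1→J1  9|5|5
P(8,2) f=1→J1  9|6|5
M = 3(9−1)−2·6−5 = 24−12−5 = 7

M = 7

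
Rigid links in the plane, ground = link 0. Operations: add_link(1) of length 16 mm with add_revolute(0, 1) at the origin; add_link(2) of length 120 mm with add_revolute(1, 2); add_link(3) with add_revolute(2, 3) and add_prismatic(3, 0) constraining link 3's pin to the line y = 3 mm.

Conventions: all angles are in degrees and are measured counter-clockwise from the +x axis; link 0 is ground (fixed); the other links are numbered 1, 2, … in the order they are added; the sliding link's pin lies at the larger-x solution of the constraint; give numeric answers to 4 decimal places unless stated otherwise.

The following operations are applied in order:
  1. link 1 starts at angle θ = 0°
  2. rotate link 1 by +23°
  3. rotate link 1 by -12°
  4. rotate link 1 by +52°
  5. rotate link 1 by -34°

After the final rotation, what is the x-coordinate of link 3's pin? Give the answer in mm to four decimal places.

geometry: r = 16 mm, L = 120 mm, e = 3 mm; θ starts at 0°
rotate link 1 by +23°: θ ← 0° +23° = 23°
rotate link 1 by -12°: θ ← 23° -12° = 11°
rotate link 1 by +52°: θ ← 11° +52° = 63°
rotate link 1 by -34°: θ ← 63° -34° = 29°
crank pin P = (r cos θ, r sin θ) = (13.993915, 7.756954)
h = r sin θ − e = 7.756954 − 3 = 4.756954
x = r cos θ + √(L² − h²) = 13.993915 + 119.905677 = 133.899592

133.8996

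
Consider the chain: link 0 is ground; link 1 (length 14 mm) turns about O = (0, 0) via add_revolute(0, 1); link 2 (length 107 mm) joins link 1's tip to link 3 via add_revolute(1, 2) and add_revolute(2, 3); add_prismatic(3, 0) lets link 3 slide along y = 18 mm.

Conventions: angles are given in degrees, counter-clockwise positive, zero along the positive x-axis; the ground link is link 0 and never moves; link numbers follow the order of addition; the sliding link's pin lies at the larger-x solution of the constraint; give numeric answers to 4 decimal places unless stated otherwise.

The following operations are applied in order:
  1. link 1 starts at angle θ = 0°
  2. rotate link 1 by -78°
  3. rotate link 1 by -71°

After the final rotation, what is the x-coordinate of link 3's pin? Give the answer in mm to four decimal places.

geometry: r = 14 mm, L = 107 mm, e = 18 mm; θ starts at 0°
rotate link 1 by -78°: θ ← 0° -78° = -78°
rotate link 1 by -71°: θ ← -78° -71° = -149°
crank pin P = (r cos θ, r sin θ) = (-12.000342, -7.210533)
h = r sin θ − e = -7.210533 − 18 = -25.210533
x = r cos θ + √(L² − h²) = -12.000342 + 103.987639 = 91.987297

91.9873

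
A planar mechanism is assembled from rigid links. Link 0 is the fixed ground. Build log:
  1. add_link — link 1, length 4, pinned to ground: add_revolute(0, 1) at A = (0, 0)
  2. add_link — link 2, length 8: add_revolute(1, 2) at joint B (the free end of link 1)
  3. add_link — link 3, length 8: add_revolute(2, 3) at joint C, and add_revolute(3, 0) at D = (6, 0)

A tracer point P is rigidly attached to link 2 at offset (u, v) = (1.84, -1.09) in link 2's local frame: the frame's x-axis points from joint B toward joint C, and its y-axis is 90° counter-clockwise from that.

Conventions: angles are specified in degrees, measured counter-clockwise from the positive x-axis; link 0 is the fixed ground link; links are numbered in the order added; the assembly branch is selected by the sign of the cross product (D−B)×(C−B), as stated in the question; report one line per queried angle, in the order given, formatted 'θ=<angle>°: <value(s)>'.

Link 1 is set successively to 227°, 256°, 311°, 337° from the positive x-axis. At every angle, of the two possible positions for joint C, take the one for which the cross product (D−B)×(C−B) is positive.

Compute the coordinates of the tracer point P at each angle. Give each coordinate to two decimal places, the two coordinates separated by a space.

A=(0,0), D=(6.00,0)
θ=227°: B = A + 4.00·(cos227°, sin227°) = (-2.7280, -2.9254)
θ=227°: |BD| = 9.2052
θ=227°: circle(B,8.00) ∩ circle(D,8.00): a=4.6026, h=6.5434
θ=227°:   candidates: C₊=(-0.4435,4.7415) cross=60.233; C₋=(3.7155,-7.6669) cross=-60.233
θ=227°:   branch + wants cross > 0 → take C=(-0.4435,4.7415) (cross=60.233)
θ=227°: ex = (C−B)/|BC| = (0.2856,0.9584); ey = (-0.9584,0.2856)
θ=227°: P = B + 1.84·ex + -1.09·ey = (-1.1579,-1.4733)
θ=256°: B = A + 4.00·(cos256°, sin256°) = (-0.9677, -3.8812)
θ=256°: |BD| = 7.9757
θ=256°: circle(B,8.00) ∩ circle(D,8.00): a=3.9879, h=6.9352
θ=256°:   candidates: C₊=(-0.8587,4.1181) cross=55.313; C₋=(5.8910,-7.9993) cross=-55.313
θ=256°:   branch + wants cross > 0 → take C=(-0.8587,4.1181) (cross=55.313)
θ=256°: ex = (C−B)/|BC| = (0.0136,0.9999); ey = (-0.9999,0.0136)
θ=256°: P = B + 1.84·ex + -1.09·ey = (0.1473,-2.0562)
θ=311°: B = A + 4.00·(cos311°, sin311°) = (2.6242, -3.0188)
θ=311°: |BD| = 4.5287
θ=311°: circle(B,8.00) ∩ circle(D,8.00): a=2.2644, h=7.6729
θ=311°:   candidates: C₊=(-0.8026,4.2100) cross=34.748; C₋=(9.4268,-7.2289) cross=-34.748
θ=311°:   branch + wants cross > 0 → take C=(-0.8026,4.2100) (cross=34.748)
θ=311°: ex = (C−B)/|BC| = (-0.4284,0.9036); ey = (-0.9036,-0.4284)
θ=311°: P = B + 1.84·ex + -1.09·ey = (2.8210,-0.8893)
θ=337°: B = A + 4.00·(cos337°, sin337°) = (3.6820, -1.5629)
θ=337°: |BD| = 2.7957
θ=337°: circle(B,8.00) ∩ circle(D,8.00): a=1.3978, h=7.8769
θ=337°:   candidates: C₊=(0.4374,5.7496) cross=22.021; C₋=(9.2446,-7.3125) cross=-22.021
θ=337°:   branch + wants cross > 0 → take C=(0.4374,5.7496) (cross=22.021)
θ=337°: ex = (C−B)/|BC| = (-0.4056,0.9141); ey = (-0.9141,-0.4056)
θ=337°: P = B + 1.84·ex + -1.09·ey = (3.9321,0.5610)

θ=227°: -1.16 -1.47
θ=256°: 0.15 -2.06
θ=311°: 2.82 -0.89
θ=337°: 3.93 0.56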